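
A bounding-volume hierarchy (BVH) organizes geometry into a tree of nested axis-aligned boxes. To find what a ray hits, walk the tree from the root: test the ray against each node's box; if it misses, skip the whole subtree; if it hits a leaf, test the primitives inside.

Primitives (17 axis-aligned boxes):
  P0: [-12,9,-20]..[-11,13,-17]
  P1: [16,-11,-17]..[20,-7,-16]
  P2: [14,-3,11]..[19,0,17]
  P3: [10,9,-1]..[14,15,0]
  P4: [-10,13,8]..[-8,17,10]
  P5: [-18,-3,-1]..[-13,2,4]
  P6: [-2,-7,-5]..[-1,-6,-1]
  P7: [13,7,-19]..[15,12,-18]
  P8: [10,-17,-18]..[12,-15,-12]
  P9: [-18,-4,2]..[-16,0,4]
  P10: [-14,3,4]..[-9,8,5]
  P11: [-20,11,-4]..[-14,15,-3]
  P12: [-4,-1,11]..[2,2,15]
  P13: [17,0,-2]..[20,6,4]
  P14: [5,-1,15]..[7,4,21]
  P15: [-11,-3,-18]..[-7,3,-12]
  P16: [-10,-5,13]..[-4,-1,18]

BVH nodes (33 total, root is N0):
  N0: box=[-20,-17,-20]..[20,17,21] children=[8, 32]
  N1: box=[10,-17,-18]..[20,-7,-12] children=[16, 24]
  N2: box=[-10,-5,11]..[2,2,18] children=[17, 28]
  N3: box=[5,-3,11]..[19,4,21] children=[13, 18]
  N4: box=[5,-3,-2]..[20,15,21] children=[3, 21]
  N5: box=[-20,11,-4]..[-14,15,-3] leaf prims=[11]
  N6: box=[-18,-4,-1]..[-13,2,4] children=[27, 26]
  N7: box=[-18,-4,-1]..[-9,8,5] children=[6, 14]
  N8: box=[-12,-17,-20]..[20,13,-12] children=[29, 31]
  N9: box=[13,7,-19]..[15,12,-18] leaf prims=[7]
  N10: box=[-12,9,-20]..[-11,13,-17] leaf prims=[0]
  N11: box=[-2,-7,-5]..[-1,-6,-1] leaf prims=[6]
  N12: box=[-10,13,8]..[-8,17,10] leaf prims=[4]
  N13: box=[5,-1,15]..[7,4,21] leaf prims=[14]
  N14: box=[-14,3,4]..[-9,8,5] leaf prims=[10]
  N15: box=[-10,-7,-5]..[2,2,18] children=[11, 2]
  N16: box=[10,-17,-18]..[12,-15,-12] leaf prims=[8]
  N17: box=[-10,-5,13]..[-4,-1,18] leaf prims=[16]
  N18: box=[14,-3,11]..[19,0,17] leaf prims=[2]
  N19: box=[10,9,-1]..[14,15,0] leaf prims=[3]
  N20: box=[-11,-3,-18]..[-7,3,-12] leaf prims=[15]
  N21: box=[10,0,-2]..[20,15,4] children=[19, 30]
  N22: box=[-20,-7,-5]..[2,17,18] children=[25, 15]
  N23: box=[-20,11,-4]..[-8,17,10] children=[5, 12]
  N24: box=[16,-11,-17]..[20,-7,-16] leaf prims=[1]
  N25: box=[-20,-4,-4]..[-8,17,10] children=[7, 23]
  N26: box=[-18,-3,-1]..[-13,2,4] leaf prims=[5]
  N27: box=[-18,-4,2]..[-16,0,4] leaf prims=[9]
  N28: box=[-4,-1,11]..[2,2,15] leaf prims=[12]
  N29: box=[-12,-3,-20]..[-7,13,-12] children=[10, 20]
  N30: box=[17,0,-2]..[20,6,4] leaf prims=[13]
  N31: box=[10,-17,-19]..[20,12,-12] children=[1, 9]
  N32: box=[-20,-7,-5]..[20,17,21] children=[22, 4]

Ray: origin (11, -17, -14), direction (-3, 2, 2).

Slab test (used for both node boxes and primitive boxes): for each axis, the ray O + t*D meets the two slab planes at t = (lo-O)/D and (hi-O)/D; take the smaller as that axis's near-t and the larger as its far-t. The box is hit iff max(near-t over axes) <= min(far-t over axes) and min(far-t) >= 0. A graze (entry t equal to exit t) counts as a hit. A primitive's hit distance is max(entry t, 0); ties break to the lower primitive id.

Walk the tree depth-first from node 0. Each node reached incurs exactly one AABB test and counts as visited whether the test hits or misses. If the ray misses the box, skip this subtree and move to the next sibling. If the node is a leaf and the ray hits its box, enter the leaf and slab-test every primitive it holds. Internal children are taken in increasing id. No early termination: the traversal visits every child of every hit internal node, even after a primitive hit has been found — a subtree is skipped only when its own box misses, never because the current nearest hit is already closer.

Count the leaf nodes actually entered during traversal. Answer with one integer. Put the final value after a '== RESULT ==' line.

Traverse from the root:
N0 x:[-3,31/3] y:[0,17] z:[-3,35/2] -> hit [0,31/3], descend [8, 32]
  N8 x:[-3,23/3] y:[0,15] z:[-3,1] -> hit [0,1], descend [29, 31]
    N29 x:[6,23/3] y:[7,15] z:[-3,1] -> miss, prune
    N31 x:[-3,1/3] y:[0,29/2] z:[-5/2,1] -> hit [0,1/3], descend [1, 9]
      N1 x:[-3,1/3] y:[0,5] z:[-2,1] -> hit [0,1/3], descend [16, 24]
        N16 x:[-1/3,1/3] y:[0,1] z:[-2,1] -> hit [0,1/3] leaf, test {P8@t=0}
        N24 x:[-3,-5/3] y:[3,5] z:[-3/2,-1] -> miss, prune
      N9 x:[-4/3,-2/3] y:[12,29/2] z:[-5/2,-2] -> miss, prune
  N32 x:[-3,31/3] y:[5,17] z:[9/2,35/2] -> hit [5,31/3], descend [4, 22]
    N4 x:[-3,2] y:[7,16] z:[6,35/2] -> miss, prune
    N22 x:[3,31/3] y:[5,17] z:[9/2,16] -> hit [5,31/3], descend [15, 25]
      N15 x:[3,7] y:[5,19/2] z:[9/2,16] -> hit [5,7], descend [2, 11]
        N2 x:[3,7] y:[6,19/2] z:[25/2,16] -> miss, prune
        N11 x:[4,13/3] y:[5,11/2] z:[9/2,13/2] -> miss, prune
      N25 x:[19/3,31/3] y:[13/2,17] z:[5,12] -> hit [13/2,31/3], descend [7, 23]
        N7 x:[20/3,29/3] y:[13/2,25/2] z:[13/2,19/2] -> hit [20/3,19/2], descend [6, 14]
          N6 x:[8,29/3] y:[13/2,19/2] z:[13/2,9] -> hit [8,9], descend [26, 27]
            N26 x:[8,29/3] y:[7,19/2] z:[13/2,9] -> hit [8,9] leaf, test {P5@t=8}
            N27 x:[9,29/3] y:[13/2,17/2] z:[8,9] -> miss, prune
          N14 x:[20/3,25/3] y:[10,25/2] z:[9,19/2] -> miss, prune
        N23 x:[19/3,31/3] y:[14,17] z:[5,12] -> miss, prune

order=[0, 8, 29, 31, 1, 16, 24, 9, 32, 4, 22, 15, 2, 11, 25, 7, 6, 26, 27, 14, 23]  |boxes|=21  |leaves|=2  hit=P8

== RESULT ==
2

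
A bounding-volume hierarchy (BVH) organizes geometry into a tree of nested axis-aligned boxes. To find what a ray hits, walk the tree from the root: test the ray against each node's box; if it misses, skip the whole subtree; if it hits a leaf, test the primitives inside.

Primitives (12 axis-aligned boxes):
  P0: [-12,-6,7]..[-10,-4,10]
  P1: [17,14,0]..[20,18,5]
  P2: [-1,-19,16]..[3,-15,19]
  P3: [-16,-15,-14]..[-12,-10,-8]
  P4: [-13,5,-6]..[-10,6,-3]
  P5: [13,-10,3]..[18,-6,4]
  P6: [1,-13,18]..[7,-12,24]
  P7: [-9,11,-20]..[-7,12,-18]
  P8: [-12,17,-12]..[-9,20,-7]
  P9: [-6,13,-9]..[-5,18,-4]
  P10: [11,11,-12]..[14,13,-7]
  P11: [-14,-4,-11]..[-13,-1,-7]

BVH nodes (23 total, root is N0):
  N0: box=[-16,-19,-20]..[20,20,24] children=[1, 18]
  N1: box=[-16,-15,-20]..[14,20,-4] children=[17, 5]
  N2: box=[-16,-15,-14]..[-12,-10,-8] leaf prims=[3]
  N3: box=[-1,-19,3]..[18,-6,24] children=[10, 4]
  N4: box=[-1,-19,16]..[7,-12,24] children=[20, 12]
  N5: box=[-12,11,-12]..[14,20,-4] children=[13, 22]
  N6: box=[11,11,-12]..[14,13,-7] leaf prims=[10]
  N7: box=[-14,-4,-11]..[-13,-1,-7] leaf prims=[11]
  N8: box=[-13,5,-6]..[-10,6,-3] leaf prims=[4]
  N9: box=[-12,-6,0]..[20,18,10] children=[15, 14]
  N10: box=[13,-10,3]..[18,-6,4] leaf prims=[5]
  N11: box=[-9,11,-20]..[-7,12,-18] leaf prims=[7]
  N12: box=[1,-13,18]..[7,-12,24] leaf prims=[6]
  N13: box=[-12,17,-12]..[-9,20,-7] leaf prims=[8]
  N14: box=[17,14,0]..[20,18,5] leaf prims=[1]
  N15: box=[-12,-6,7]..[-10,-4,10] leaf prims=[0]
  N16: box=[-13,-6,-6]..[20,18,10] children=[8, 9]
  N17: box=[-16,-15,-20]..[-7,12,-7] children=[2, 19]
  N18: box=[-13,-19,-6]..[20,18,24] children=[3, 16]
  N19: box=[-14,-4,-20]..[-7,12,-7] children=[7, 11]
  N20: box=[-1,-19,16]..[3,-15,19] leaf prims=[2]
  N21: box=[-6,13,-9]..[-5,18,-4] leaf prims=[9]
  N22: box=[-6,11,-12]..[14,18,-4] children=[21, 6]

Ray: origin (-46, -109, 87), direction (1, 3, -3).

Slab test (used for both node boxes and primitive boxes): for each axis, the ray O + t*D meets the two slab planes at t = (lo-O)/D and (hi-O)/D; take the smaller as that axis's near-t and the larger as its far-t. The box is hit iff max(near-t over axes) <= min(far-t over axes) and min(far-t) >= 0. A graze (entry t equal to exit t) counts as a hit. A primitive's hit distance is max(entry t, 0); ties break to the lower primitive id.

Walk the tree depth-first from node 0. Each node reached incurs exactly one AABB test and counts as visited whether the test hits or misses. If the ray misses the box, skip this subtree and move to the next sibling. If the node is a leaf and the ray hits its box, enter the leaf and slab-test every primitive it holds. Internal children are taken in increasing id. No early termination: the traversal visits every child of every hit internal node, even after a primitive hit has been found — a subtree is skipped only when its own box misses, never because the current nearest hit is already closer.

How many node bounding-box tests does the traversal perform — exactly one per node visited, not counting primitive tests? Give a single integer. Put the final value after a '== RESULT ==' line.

Trace the traversal:
N0 x:[30,66] y:[30,43] z:[21,107/3] -> hit [30,107/3], descend [1, 18]
  N1 x:[30,60] y:[94/3,43] z:[91/3,107/3] -> hit [94/3,107/3], descend [5, 17]
    N5 x:[34,60] y:[40,43] z:[91/3,33] -> miss, prune
    N17 x:[30,39] y:[94/3,121/3] z:[94/3,107/3] -> hit [94/3,107/3], descend [2, 19]
      N2 x:[30,34] y:[94/3,33] z:[95/3,101/3] -> hit [95/3,33] leaf, test {P3@t=95/3}
      N19 x:[32,39] y:[35,121/3] z:[94/3,107/3] -> hit [35,107/3], descend [7, 11]
        N7 x:[32,33] y:[35,36] z:[94/3,98/3] -> miss, prune
        N11 x:[37,39] y:[40,121/3] z:[35,107/3] -> miss, prune
  N18 x:[33,66] y:[30,127/3] z:[21,31] -> miss, prune

9 AABB tests over nodes [0, 1, 5, 17, 2, 19, 7, 11, 18]; 1 leaf entered; closest P3.

== RESULT ==
9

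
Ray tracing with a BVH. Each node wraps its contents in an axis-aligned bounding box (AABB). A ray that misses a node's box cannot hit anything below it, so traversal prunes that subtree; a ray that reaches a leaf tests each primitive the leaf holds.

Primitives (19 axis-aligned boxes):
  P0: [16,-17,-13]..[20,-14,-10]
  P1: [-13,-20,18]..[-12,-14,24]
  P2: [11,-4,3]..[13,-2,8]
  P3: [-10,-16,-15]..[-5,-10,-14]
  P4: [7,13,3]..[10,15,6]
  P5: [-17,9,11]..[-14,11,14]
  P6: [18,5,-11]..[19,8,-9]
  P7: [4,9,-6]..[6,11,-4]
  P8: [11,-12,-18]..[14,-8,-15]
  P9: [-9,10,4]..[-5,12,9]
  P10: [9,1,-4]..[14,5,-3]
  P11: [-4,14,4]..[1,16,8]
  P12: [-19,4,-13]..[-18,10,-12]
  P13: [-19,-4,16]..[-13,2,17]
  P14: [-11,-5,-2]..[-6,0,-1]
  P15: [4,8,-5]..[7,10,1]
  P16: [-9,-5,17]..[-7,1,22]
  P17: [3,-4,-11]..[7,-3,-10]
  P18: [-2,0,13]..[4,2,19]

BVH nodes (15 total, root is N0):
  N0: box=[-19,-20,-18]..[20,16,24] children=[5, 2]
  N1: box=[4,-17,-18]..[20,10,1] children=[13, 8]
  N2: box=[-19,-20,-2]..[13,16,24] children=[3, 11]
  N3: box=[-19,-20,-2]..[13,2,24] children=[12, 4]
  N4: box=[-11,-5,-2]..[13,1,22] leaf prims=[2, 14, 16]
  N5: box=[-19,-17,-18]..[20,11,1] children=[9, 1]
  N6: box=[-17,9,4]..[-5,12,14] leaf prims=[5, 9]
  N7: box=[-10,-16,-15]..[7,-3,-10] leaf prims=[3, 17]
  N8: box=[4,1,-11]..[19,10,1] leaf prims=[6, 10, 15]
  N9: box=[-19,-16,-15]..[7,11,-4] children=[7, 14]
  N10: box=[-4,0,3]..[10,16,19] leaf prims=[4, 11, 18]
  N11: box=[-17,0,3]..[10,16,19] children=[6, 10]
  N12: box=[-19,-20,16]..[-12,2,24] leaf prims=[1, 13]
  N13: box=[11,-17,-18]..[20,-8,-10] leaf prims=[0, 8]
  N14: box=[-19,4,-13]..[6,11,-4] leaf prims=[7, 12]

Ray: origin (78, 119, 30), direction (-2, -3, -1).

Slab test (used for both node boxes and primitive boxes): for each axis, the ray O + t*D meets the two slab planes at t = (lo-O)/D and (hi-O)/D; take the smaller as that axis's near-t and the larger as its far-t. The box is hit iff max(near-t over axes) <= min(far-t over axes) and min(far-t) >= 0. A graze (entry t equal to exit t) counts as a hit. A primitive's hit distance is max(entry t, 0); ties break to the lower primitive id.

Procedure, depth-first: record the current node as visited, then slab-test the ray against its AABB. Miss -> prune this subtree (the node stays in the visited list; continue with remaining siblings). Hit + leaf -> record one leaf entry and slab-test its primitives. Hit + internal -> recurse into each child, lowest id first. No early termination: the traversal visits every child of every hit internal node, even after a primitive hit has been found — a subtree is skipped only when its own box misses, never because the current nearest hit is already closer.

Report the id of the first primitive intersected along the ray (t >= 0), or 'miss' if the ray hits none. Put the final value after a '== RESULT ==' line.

Walk:
N0 x:[29,97/2] y:[103/3,139/3] z:[6,48] -> hit [103/3,139/3], descend [2, 5]
  N2 x:[65/2,97/2] y:[103/3,139/3] z:[6,32] -> miss, prune
  N5 x:[29,97/2] y:[36,136/3] z:[29,48] -> hit [36,136/3], descend [1, 9]
    N1 x:[29,37] y:[109/3,136/3] z:[29,48] -> hit [109/3,37], descend [8, 13]
      N8 x:[59/2,37] y:[109/3,118/3] z:[29,41] -> hit [109/3,37] leaf, test {P6(miss), P10(miss), P15(miss)}
      N13 x:[29,67/2] y:[127/3,136/3] z:[40,48] -> miss, prune
    N9 x:[71/2,97/2] y:[36,45] z:[34,45] -> hit [36,45], descend [7, 14]
      N7 x:[71/2,44] y:[122/3,45] z:[40,45] -> hit [122/3,44] leaf, test {P3@t=44, P17(miss)}
      N14 x:[36,97/2] y:[36,115/3] z:[34,43] -> hit [36,115/3] leaf, test {P7@t=36, P12(miss)}

Visited [0, 2, 5, 1, 8, 13, 9, 7, 14]. Tests: 9 box, 3 leaf. Nearest: P7.

== RESULT ==
7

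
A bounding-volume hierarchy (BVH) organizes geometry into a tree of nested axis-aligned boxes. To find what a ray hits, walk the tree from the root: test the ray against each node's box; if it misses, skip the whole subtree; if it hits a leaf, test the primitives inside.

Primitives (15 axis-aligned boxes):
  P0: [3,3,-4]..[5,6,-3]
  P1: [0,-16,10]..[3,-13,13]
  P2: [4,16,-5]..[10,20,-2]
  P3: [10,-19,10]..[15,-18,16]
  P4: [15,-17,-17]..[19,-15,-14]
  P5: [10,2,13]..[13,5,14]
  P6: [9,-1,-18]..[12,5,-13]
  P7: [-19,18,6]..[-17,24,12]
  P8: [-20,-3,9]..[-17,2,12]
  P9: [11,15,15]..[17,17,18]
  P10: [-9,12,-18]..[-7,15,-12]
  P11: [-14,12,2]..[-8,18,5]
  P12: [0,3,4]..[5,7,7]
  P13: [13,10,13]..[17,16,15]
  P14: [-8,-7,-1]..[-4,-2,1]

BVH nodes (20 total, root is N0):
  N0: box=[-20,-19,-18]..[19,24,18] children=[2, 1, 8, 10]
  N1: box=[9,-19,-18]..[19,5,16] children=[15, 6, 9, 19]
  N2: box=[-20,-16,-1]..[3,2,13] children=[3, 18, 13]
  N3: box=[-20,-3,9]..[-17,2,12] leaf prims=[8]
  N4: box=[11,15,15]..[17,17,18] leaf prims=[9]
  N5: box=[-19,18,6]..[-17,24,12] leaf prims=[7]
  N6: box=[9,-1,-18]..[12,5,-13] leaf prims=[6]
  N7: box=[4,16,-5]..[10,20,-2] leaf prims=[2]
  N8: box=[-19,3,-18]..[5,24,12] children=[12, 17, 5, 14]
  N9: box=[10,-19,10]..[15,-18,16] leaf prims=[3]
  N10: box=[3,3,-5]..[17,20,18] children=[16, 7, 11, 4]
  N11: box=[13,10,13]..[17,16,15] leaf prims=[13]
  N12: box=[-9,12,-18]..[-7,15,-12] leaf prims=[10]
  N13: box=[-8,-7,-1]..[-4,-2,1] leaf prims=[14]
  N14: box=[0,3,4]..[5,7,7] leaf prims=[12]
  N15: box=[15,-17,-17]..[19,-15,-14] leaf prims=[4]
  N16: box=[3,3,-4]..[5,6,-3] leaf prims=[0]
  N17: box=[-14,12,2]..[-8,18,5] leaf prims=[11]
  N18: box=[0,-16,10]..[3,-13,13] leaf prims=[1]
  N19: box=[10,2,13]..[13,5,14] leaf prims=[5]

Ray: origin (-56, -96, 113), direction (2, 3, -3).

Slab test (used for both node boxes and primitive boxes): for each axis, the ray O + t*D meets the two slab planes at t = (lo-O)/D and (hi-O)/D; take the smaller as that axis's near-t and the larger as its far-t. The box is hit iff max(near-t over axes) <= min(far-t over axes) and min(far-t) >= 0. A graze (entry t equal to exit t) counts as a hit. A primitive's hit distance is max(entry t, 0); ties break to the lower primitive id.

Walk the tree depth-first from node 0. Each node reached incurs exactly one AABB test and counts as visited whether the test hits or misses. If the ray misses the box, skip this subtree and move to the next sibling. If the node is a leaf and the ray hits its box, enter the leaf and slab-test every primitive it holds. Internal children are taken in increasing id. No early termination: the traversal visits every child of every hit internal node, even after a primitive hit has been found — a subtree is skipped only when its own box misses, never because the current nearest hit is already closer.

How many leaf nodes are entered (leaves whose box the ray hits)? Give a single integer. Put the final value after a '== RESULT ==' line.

Traverse from the root:
N0 x:[18,75/2] y:[77/3,40] z:[95/3,131/3] -> hit [95/3,75/2], descend [1, 2, 8, 10]
  N1 x:[65/2,75/2] y:[77/3,101/3] z:[97/3,131/3] -> hit [65/2,101/3], descend [6, 9, 15, 19]
    N6 x:[65/2,34] y:[95/3,101/3] z:[42,131/3] -> miss, prune
    N9 x:[33,71/2] y:[77/3,26] z:[97/3,103/3] -> miss, prune
    N15 x:[71/2,75/2] y:[79/3,27] z:[127/3,130/3] -> miss, prune
    N19 x:[33,69/2] y:[98/3,101/3] z:[33,100/3] -> hit [33,100/3] leaf, test {P5@t=33}
  N2 x:[18,59/2] y:[80/3,98/3] z:[100/3,38] -> miss, prune
  N8 x:[37/2,61/2] y:[33,40] z:[101/3,131/3] -> miss, prune
  N10 x:[59/2,73/2] y:[33,116/3] z:[95/3,118/3] -> hit [33,73/2], descend [4, 7, 11, 16]
    N4 x:[67/2,73/2] y:[37,113/3] z:[95/3,98/3] -> miss, prune
    N7 x:[30,33] y:[112/3,116/3] z:[115/3,118/3] -> miss, prune
    N11 x:[69/2,73/2] y:[106/3,112/3] z:[98/3,100/3] -> miss, prune
    N16 x:[59/2,61/2] y:[33,34] z:[116/3,39] -> miss, prune

13 AABB tests over nodes [0, 1, 6, 9, 15, 19, 2, 8, 10, 4, 7, 11, 16]; 1 leaf entered; closest P5.

== RESULT ==
1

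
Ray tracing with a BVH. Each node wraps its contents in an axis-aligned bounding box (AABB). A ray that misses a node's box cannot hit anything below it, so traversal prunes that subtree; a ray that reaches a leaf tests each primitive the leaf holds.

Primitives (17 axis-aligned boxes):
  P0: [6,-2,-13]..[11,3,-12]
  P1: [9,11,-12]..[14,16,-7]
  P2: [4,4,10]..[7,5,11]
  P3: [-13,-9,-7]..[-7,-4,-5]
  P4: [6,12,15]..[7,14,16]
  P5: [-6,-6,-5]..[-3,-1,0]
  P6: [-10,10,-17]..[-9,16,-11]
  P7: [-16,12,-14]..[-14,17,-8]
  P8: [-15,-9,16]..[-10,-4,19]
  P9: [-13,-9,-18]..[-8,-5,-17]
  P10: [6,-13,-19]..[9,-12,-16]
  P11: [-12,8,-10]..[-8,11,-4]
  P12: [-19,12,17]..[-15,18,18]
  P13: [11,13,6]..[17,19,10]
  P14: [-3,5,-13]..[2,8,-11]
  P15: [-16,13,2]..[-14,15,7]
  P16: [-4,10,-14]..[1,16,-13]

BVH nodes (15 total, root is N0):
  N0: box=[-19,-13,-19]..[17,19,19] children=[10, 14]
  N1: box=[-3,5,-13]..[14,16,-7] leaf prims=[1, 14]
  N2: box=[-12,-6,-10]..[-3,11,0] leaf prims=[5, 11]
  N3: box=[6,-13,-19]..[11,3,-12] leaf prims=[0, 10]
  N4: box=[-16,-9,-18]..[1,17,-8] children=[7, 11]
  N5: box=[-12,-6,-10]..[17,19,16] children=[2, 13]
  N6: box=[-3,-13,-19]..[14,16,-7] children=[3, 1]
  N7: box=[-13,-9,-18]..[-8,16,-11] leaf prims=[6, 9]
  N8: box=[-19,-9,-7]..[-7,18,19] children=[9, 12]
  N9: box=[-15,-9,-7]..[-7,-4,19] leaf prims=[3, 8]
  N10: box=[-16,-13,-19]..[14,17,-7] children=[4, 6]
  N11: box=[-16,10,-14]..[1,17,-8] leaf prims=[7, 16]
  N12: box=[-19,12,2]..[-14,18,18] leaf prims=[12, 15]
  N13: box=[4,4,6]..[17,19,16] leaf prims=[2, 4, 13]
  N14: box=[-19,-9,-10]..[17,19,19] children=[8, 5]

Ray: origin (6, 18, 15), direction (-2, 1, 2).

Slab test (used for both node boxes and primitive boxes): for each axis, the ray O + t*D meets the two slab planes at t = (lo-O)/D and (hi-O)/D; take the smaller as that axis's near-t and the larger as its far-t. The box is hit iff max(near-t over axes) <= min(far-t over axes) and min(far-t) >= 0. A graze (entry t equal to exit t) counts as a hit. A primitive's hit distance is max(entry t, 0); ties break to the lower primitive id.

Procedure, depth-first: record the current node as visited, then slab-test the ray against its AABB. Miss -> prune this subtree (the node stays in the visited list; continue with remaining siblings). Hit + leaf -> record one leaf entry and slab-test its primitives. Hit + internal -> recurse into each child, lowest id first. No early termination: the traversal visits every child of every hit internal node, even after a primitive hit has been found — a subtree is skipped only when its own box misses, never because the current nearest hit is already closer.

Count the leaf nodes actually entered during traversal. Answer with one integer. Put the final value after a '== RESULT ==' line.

Traverse from the root:
N0 x:[-11/2,25/2] y:[-31,1] z:[-17,2] -> hit [-11/2,1], descend [10, 14]
  N10 x:[-4,11] y:[-31,-1] z:[-17,-11] -> miss, prune
  N14 x:[-11/2,25/2] y:[-27,1] z:[-25/2,2] -> hit [-11/2,1], descend [5, 8]
    N5 x:[-11/2,9] y:[-24,1] z:[-25/2,1/2] -> hit [-11/2,1/2], descend [2, 13]
      N2 x:[9/2,9] y:[-24,-7] z:[-25/2,-15/2] -> miss, prune
      N13 x:[-11/2,1] y:[-14,1] z:[-9/2,1/2] -> hit [-9/2,1/2] leaf, test {P2(miss), P4(miss), P13(miss)}
    N8 x:[13/2,25/2] y:[-27,0] z:[-11,2] -> miss, prune

order=[0, 10, 14, 5, 2, 13, 8]  |boxes|=7  |leaves|=1  hit=miss

== RESULT ==
1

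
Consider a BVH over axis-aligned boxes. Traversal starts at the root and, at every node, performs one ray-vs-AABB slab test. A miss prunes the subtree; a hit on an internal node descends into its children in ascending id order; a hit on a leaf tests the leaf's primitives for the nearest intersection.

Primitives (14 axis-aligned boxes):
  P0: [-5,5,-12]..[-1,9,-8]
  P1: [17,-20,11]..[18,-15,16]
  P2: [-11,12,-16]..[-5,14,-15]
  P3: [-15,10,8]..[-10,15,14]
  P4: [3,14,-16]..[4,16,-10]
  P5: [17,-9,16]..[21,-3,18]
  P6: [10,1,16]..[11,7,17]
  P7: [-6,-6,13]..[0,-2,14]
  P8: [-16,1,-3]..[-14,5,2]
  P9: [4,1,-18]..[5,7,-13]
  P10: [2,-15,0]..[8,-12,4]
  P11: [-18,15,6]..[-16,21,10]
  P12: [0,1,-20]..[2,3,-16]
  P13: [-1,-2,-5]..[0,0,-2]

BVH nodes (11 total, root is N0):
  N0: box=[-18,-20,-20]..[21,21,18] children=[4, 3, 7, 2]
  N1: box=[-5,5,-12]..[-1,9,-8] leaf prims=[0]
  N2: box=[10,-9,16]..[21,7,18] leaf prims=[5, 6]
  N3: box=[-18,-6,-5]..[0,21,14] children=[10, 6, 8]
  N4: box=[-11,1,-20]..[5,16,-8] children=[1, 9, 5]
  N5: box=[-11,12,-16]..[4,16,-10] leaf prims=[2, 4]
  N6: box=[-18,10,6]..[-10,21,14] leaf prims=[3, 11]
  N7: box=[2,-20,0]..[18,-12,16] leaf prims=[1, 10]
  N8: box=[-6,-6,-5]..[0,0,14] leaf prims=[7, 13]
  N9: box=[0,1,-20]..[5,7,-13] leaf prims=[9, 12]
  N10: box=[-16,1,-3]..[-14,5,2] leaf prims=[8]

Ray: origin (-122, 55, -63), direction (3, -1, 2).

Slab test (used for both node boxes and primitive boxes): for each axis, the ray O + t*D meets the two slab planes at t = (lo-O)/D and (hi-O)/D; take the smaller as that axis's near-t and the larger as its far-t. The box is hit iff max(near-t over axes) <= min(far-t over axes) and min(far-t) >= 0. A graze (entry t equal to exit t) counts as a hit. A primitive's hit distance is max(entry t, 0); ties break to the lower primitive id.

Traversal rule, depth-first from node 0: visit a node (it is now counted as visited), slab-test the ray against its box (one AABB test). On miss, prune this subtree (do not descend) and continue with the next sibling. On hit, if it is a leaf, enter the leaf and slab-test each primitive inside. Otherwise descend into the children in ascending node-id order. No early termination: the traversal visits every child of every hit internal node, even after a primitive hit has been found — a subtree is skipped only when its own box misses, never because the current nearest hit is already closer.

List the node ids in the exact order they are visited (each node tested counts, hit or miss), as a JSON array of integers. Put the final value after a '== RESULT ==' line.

Trace the traversal:
N0 x:[104/3,143/3] y:[34,75] z:[43/2,81/2] -> hit [104/3,81/2], descend [2, 3, 4, 7]
  N2 x:[44,143/3] y:[48,64] z:[79/2,81/2] -> miss, prune
  N3 x:[104/3,122/3] y:[34,61] z:[29,77/2] -> hit [104/3,77/2], descend [6, 8, 10]
    N6 x:[104/3,112/3] y:[34,45] z:[69/2,77/2] -> hit [104/3,112/3] leaf, test {P3(miss), P11@t=104/3}
    N8 x:[116/3,122/3] y:[55,61] z:[29,77/2] -> miss, prune
    N10 x:[106/3,36] y:[50,54] z:[30,65/2] -> miss, prune
  N4 x:[37,127/3] y:[39,54] z:[43/2,55/2] -> miss, prune
  N7 x:[124/3,140/3] y:[67,75] z:[63/2,79/2] -> miss, prune

order=[0, 2, 3, 6, 8, 10, 4, 7]  |boxes|=8  |leaves|=1  hit=P11

== RESULT ==
[0, 2, 3, 6, 8, 10, 4, 7]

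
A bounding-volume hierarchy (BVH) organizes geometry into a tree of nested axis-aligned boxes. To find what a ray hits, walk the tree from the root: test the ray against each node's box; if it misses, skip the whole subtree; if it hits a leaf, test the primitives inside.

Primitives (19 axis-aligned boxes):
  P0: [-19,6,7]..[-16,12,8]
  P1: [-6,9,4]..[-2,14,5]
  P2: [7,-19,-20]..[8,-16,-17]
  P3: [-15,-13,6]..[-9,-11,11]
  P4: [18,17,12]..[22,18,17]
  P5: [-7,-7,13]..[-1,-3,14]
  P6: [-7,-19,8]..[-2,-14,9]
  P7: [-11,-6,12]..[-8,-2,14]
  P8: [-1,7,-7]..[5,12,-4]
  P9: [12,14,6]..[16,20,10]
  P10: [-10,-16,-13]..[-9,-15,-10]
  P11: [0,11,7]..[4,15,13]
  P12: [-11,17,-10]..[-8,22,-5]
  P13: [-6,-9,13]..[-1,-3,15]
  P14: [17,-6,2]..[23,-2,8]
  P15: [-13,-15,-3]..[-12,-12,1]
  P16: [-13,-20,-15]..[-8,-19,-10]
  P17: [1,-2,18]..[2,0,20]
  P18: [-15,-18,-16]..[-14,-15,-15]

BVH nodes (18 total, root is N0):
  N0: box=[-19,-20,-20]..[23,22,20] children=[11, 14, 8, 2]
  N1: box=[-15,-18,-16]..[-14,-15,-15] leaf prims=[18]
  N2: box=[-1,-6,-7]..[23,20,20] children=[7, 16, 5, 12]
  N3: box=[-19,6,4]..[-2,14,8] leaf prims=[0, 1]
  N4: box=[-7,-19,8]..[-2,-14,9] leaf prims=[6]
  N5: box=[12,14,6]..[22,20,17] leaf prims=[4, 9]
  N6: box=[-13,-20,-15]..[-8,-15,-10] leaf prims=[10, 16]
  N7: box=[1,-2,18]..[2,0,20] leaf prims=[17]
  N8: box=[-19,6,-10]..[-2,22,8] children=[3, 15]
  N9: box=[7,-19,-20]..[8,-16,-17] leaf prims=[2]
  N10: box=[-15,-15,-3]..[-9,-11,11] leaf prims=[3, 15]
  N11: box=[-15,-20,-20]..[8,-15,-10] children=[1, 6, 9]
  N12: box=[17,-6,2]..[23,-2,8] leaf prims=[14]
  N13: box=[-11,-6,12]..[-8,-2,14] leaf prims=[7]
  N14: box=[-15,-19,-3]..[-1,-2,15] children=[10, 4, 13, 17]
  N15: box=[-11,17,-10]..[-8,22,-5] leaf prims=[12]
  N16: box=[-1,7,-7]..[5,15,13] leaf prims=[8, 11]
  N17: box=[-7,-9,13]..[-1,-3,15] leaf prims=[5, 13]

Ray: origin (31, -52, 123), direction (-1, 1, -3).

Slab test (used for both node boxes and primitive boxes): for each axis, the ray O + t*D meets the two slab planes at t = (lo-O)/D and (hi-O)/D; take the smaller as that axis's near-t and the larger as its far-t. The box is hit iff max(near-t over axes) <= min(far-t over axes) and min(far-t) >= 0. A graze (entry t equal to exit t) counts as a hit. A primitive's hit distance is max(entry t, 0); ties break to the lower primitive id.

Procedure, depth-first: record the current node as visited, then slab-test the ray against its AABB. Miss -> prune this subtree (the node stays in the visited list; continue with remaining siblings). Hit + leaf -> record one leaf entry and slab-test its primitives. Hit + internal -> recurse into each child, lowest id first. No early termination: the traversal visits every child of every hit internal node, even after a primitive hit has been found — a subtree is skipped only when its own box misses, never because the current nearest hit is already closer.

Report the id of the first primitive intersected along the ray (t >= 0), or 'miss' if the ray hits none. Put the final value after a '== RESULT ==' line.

Walk:
N0 x:[8,50] y:[32,74] z:[103/3,143/3] -> hit [103/3,143/3], descend [2, 8, 11, 14]
  N2 x:[8,32] y:[46,72] z:[103/3,130/3] -> miss, prune
  N8 x:[33,50] y:[58,74] z:[115/3,133/3] -> miss, prune
  N11 x:[23,46] y:[32,37] z:[133/3,143/3] -> miss, prune
  N14 x:[32,46] y:[33,50] z:[36,42] -> hit [36,42], descend [4, 10, 13, 17]
    N4 x:[33,38] y:[33,38] z:[38,115/3] -> hit [38,38] leaf, test {P6@t=38}
    N10 x:[40,46] y:[37,41] z:[112/3,42] -> hit [40,41] leaf, test {P3(miss), P15(miss)}
    N13 x:[39,42] y:[46,50] z:[109/3,37] -> miss, prune
    N17 x:[32,38] y:[43,49] z:[36,110/3] -> miss, prune

Visited [0, 2, 8, 11, 14, 4, 10, 13, 17]. Tests: 9 box, 2 leaf. Nearest: P6.

== RESULT ==
6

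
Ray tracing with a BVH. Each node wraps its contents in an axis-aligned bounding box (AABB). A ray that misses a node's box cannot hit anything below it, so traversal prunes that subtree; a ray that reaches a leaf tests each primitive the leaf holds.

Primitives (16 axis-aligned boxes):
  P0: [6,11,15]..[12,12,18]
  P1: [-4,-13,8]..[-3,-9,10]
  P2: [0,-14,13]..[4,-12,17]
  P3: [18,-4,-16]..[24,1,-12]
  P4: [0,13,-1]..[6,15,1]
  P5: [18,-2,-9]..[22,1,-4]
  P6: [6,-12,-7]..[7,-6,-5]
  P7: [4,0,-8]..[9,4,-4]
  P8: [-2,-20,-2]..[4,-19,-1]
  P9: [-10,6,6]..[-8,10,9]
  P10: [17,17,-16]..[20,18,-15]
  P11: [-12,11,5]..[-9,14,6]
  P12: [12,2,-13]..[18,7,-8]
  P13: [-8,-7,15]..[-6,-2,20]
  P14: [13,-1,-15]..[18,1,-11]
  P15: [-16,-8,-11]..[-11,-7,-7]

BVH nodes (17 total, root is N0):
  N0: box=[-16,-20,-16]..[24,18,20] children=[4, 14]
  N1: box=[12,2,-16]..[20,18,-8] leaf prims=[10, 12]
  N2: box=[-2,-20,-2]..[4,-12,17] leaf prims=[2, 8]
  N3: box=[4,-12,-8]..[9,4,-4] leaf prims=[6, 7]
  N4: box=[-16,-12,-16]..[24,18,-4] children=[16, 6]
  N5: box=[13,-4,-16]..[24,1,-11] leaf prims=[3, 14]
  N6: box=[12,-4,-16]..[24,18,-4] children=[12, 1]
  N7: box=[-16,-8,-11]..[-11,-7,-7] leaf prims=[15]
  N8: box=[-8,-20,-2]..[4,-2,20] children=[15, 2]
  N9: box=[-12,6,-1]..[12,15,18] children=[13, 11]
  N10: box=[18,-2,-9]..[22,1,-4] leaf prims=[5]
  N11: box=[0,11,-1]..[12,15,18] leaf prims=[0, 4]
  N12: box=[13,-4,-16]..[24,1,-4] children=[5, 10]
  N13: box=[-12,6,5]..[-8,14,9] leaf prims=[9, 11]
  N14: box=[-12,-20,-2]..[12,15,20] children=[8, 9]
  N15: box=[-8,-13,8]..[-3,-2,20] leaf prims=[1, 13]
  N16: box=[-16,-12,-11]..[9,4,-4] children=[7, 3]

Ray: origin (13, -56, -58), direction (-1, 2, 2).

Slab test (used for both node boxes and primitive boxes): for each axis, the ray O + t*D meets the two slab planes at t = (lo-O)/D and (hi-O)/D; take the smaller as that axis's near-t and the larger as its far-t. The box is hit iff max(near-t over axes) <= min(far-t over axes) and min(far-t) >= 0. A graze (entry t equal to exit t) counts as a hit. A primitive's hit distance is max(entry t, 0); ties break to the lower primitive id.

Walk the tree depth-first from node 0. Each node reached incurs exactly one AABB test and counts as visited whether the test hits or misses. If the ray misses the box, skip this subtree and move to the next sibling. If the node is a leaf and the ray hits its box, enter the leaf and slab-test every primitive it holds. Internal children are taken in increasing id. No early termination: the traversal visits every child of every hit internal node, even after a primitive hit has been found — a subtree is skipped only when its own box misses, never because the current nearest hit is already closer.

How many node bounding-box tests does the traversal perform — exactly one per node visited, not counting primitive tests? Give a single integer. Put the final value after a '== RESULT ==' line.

Traverse from the root:
N0 x:[-11,29] y:[18,37] z:[21,39] -> hit [21,29], descend [4, 14]
  N4 x:[-11,29] y:[22,37] z:[21,27] -> hit [22,27], descend [6, 16]
    N6 x:[-11,1] y:[26,37] z:[21,27] -> miss, prune
    N16 x:[4,29] y:[22,30] z:[47/2,27] -> hit [47/2,27], descend [3, 7]
      N3 x:[4,9] y:[22,30] z:[25,27] -> miss, prune
      N7 x:[24,29] y:[24,49/2] z:[47/2,51/2] -> hit [24,49/2] leaf, test {P15@t=24}
  N14 x:[1,25] y:[18,71/2] z:[28,39] -> miss, prune

Summary -> nodes [0, 4, 6, 16, 3, 7, 14]; box-tests=7; leaf-entries=1; first=P15

== RESULT ==
7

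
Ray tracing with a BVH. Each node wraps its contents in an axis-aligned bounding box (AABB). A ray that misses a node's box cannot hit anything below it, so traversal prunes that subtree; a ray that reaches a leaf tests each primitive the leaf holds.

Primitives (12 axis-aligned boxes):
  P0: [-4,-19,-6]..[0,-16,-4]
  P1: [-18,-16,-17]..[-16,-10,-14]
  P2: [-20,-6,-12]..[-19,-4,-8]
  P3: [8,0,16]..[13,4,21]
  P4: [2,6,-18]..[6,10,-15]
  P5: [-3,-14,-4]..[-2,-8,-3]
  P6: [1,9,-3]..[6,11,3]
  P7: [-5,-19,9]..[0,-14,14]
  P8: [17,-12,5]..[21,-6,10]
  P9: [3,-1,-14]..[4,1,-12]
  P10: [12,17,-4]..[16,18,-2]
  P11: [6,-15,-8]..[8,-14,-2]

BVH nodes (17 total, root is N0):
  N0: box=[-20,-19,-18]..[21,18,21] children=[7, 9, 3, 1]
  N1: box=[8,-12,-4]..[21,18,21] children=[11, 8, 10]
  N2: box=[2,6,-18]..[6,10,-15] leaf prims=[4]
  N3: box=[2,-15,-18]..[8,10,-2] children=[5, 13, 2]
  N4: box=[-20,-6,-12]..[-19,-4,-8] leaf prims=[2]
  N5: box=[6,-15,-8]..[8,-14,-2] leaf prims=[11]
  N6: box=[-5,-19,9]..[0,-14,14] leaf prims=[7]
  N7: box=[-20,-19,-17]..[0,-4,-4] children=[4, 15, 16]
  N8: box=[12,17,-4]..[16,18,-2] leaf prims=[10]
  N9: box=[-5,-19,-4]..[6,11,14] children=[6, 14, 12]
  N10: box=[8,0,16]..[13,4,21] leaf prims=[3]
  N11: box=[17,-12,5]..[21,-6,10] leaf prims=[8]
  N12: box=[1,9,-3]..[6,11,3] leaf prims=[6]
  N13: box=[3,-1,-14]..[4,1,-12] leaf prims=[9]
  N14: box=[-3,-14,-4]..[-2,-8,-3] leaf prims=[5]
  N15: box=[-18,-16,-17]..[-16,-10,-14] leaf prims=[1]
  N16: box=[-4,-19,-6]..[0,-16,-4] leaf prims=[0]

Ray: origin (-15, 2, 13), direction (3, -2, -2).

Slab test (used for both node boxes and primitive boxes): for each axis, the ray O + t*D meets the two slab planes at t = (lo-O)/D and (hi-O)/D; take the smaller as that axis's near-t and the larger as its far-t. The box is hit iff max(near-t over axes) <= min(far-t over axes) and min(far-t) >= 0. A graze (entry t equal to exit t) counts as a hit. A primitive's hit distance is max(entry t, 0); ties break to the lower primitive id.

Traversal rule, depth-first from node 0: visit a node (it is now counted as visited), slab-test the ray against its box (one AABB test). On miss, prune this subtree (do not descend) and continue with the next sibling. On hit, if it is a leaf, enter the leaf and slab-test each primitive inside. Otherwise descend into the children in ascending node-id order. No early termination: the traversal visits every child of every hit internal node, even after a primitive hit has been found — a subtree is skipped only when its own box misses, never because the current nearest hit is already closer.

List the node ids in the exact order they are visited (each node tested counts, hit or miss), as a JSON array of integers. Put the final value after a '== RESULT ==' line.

Trace the traversal:
N0 x:[-5/3,12] y:[-8,21/2] z:[-4,31/2] -> hit [-5/3,21/2], descend [1, 3, 7, 9]
  N1 x:[23/3,12] y:[-8,7] z:[-4,17/2] -> miss, prune
  N3 x:[17/3,23/3] y:[-4,17/2] z:[15/2,31/2] -> hit [15/2,23/3], descend [2, 5, 13]
    N2 x:[17/3,7] y:[-4,-2] z:[14,31/2] -> miss, prune
    N5 x:[7,23/3] y:[8,17/2] z:[15/2,21/2] -> miss, prune
    N13 x:[6,19/3] y:[1/2,3/2] z:[25/2,27/2] -> miss, prune
  N7 x:[-5/3,5] y:[3,21/2] z:[17/2,15] -> miss, prune
  N9 x:[10/3,7] y:[-9/2,21/2] z:[-1/2,17/2] -> hit [10/3,7], descend [6, 12, 14]
    N6 x:[10/3,5] y:[8,21/2] z:[-1/2,2] -> miss, prune
    N12 x:[16/3,7] y:[-9/2,-7/2] z:[5,8] -> miss, prune
    N14 x:[4,13/3] y:[5,8] z:[8,17/2] -> miss, prune

11 AABB tests over nodes [0, 1, 3, 2, 5, 13, 7, 9, 6, 12, 14]; 0 leaves entered; closest miss.

== RESULT ==
[0, 1, 3, 2, 5, 13, 7, 9, 6, 12, 14]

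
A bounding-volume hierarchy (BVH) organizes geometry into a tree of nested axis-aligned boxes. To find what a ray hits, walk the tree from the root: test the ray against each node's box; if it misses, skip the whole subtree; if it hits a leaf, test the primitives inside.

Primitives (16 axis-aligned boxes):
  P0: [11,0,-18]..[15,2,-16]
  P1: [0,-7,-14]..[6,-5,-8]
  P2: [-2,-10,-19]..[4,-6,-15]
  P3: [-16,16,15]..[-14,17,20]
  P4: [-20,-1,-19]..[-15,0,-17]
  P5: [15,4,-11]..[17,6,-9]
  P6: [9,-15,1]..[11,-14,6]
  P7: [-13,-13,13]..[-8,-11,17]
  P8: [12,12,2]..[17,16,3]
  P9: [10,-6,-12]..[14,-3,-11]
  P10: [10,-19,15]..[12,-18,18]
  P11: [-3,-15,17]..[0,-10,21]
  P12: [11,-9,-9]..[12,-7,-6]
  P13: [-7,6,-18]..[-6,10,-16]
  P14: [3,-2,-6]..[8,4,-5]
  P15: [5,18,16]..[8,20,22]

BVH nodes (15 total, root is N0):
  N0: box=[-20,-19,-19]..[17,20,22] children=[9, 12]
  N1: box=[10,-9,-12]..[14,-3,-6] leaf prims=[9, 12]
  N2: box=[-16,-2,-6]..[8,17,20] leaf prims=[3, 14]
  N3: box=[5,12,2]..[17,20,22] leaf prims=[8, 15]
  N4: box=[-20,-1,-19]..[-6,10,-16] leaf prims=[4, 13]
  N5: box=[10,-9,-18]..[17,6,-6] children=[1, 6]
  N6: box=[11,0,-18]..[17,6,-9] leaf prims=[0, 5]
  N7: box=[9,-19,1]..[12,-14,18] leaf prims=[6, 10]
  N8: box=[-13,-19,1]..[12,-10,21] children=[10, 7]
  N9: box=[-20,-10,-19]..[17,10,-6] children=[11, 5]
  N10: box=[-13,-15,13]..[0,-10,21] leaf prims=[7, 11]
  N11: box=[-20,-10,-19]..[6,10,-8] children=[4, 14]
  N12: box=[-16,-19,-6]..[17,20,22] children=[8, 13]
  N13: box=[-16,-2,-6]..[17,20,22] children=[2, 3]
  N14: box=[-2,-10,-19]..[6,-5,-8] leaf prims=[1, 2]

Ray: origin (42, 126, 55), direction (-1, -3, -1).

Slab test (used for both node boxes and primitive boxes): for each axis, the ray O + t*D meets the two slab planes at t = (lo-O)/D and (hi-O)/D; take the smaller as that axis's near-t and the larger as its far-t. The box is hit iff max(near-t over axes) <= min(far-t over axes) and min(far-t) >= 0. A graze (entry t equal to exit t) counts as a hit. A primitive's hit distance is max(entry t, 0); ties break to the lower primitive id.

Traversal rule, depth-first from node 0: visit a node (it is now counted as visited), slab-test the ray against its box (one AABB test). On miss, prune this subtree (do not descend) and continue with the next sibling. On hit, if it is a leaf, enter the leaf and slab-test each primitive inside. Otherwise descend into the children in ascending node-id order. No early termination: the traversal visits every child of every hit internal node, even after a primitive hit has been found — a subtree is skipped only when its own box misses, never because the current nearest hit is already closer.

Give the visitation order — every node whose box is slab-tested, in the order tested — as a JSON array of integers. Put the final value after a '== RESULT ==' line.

Trace the traversal:
N0 x:[25,62] y:[106/3,145/3] z:[33,74] -> hit [106/3,145/3], descend [9, 12]
  N9 x:[25,62] y:[116/3,136/3] z:[61,74] -> miss, prune
  N12 x:[25,58] y:[106/3,145/3] z:[33,61] -> hit [106/3,145/3], descend [8, 13]
    N8 x:[30,55] y:[136/3,145/3] z:[34,54] -> hit [136/3,145/3], descend [7, 10]
      N7 x:[30,33] y:[140/3,145/3] z:[37,54] -> miss, prune
      N10 x:[42,55] y:[136/3,47] z:[34,42] -> miss, prune
    N13 x:[25,58] y:[106/3,128/3] z:[33,61] -> hit [106/3,128/3], descend [2, 3]
      N2 x:[34,58] y:[109/3,128/3] z:[35,61] -> hit [109/3,128/3] leaf, test {P3(miss), P14(miss)}
      N3 x:[25,37] y:[106/3,38] z:[33,53] -> hit [106/3,37] leaf, test {P8(miss), P15@t=106/3}

9 AABB tests over nodes [0, 9, 12, 8, 7, 10, 13, 2, 3]; 2 leaves entered; closest P15.

== RESULT ==
[0, 9, 12, 8, 7, 10, 13, 2, 3]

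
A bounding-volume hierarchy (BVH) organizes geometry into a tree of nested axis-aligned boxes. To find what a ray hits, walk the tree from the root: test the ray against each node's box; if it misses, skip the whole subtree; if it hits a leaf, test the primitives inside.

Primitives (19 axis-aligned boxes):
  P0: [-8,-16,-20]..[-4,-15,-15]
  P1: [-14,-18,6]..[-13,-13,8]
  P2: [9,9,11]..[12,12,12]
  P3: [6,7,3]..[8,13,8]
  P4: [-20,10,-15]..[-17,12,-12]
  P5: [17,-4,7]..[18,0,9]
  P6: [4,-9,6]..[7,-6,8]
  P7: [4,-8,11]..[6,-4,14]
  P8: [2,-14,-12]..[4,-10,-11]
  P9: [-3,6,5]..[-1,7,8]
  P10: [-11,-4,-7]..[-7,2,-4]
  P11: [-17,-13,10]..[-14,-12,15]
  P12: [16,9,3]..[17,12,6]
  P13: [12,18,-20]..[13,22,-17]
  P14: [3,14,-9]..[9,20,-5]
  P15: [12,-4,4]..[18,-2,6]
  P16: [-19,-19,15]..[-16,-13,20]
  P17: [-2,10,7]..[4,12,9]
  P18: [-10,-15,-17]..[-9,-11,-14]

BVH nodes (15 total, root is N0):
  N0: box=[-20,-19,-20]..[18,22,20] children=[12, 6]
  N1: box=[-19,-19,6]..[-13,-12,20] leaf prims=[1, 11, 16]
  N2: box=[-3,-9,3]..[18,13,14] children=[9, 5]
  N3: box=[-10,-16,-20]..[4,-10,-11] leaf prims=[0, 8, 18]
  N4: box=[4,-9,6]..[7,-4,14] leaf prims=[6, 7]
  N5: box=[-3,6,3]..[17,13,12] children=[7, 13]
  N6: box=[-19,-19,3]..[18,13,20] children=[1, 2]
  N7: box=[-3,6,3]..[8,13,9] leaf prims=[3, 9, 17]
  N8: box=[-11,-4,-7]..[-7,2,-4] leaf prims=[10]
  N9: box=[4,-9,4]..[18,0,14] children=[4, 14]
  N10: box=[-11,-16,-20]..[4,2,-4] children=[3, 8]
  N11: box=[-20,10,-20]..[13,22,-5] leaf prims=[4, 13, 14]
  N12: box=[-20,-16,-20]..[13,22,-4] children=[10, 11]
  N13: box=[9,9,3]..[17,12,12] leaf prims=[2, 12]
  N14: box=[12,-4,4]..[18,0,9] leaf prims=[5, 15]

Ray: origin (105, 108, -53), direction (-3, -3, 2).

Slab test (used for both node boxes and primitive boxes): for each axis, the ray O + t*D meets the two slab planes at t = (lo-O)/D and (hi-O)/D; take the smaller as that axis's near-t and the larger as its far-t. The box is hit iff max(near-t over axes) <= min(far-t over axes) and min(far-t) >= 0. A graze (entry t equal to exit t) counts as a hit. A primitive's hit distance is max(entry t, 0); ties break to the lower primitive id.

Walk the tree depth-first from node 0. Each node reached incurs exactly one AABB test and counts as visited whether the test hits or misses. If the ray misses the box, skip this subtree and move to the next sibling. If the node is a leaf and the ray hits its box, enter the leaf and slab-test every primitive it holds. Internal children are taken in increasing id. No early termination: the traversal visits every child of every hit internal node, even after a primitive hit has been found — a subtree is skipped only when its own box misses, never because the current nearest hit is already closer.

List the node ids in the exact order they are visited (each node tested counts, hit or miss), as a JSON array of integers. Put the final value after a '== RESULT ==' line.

Walk:
N0 x:[29,125/3] y:[86/3,127/3] z:[33/2,73/2] -> hit [29,73/2], descend [6, 12]
  N6 x:[29,124/3] y:[95/3,127/3] z:[28,73/2] -> hit [95/3,73/2], descend [1, 2]
    N1 x:[118/3,124/3] y:[40,127/3] z:[59/2,73/2] -> miss, prune
    N2 x:[29,36] y:[95/3,39] z:[28,67/2] -> hit [95/3,67/2], descend [5, 9]
      N5 x:[88/3,36] y:[95/3,34] z:[28,65/2] -> hit [95/3,65/2], descend [7, 13]
        N7 x:[97/3,36] y:[95/3,34] z:[28,31] -> miss, prune
        N13 x:[88/3,32] y:[32,33] z:[28,65/2] -> hit [32,32] leaf, test {P2@t=32, P12(miss)}
      N9 x:[29,101/3] y:[36,39] z:[57/2,67/2] -> miss, prune
  N12 x:[92/3,125/3] y:[86/3,124/3] z:[33/2,49/2] -> miss, prune

Visited [0, 6, 1, 2, 5, 7, 13, 9, 12]. Tests: 9 box, 1 leaf. Nearest: P2.

== RESULT ==
[0, 6, 1, 2, 5, 7, 13, 9, 12]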